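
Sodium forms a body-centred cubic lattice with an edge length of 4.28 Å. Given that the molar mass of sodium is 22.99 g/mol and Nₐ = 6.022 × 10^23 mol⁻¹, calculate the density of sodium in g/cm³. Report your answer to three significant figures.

0.974 g/cm³

A BCC unit cell contains Z = 2 atoms.
Cell volume: a³ = (4.28 Å)³ = (4.280 × 10^-8 cm)³ = 7.840 × 10^-23 cm³.
ρ = Z·M/(N_A·a³) = 2 × 22.99 / (6.022 × 10²³ × 7.840 × 10^-23) = 0.9739 g/cm³.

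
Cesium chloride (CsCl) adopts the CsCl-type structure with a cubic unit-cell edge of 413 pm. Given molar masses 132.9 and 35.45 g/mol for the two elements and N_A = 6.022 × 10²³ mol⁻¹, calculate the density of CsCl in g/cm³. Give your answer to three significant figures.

3.97 g/cm³

The CsCl-type structure contains Z = 1 formula unit per cell; M(CsCl) = 132.9 + 35.45 = 168.35 g/mol.
a³ = (4.130 × 10^-8 cm)³ = 7.044 × 10^-23 cm³.
ρ = 1 × 168.35 / (6.022 × 10²³ × 7.044 × 10^-23) = 3.968 g/cm³.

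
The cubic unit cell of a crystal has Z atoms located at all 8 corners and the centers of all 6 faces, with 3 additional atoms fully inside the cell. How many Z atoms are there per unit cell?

7

Corner atoms are shared by 8 cells (1/8 each), face atoms by 2 (1/2 each), interior atoms are unshared.
Net atoms = 8 × 1/8 + 6 × 1/2 + 3 = 1 + 3 + 3 = 7.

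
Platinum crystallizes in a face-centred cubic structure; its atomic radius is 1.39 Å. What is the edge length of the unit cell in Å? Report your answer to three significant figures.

In an FCC lattice, atoms touch along the face diagonal, so √2·a = 4r.
a = 4r/√2 = 4 × 1.39 / 1.4142 = 3.93 Å.

3.93 Å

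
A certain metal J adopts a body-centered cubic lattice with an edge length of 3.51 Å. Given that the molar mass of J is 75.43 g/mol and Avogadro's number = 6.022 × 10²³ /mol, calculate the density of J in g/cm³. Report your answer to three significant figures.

5.79 g/cm³

A BCC unit cell contains Z = 2 atoms.
Cell volume: a³ = (3.51 Å)³ = (3.510 × 10^-8 cm)³ = 4.324 × 10^-23 cm³.
ρ = Z·M/(N_A·a³) = 2 × 75.43 / (6.022 × 10²³ × 4.324 × 10^-23) = 5.793 g/cm³.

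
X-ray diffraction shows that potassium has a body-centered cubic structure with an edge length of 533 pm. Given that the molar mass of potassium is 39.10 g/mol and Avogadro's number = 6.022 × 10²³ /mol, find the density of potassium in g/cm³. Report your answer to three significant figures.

0.858 g/cm³

A BCC unit cell contains Z = 2 atoms.
Cell volume: a³ = (533 pm)³ = (5.330 × 10^-8 cm)³ = 1.514 × 10^-22 cm³.
ρ = Z·M/(N_A·a³) = 2 × 39.10 / (6.022 × 10²³ × 1.514 × 10^-22) = 0.8576 g/cm³.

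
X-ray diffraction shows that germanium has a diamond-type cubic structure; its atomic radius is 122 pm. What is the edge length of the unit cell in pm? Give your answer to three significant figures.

In a diamond cubic lattice, nearest neighbors lie along the body diagonal with √3·a = 8r.
a = 8r/√3 = 8 × 122 / 1.7321 = 563 pm.

563 pm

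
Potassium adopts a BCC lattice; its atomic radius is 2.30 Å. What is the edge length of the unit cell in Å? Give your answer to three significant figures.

5.31 Å

In a BCC lattice, atoms touch along the body diagonal, so √3·a = 4r.
a = 4r/√3 = 4 × 2.30 / 1.7321 = 5.31 Å.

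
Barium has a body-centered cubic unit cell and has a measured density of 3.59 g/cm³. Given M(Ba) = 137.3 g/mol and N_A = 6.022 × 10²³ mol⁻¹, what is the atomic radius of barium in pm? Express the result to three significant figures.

For a BCC cell (Z = 2), a³ = Z·M/(N_A·ρ) = 2 × 137.3 / (6.022 × 10²³ × 3.590) = 1.270 × 10^-22 cm³, so a = 5.027 × 10^-8 cm = 502.7 pm.
Atoms touch along the body diagonal, so √3·a = 4r, so r = 0.4330 × a = 218 pm.

218 pm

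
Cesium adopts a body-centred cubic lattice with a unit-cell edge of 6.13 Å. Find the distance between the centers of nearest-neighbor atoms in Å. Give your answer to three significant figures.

5.31 Å

In a BCC structure, atoms touch along the body diagonal, so √3·a = 4r; the nearest-neighbor distance equals 2r = 0.8660·a.
d = 0.8660 × 6.13 = 5.31 Å.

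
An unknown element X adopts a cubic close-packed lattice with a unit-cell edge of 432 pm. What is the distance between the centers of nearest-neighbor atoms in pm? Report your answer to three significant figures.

In an FCC structure, atoms touch along the face diagonal, so √2·a = 4r; the nearest-neighbor distance equals 2r = 0.7071·a.
d = 0.7071 × 432 = 305 pm.

305 pm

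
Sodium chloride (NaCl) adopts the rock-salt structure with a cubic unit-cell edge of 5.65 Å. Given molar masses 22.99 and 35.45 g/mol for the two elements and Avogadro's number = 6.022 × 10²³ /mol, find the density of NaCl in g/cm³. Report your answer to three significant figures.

The rock-salt structure contains Z = 4 formula units per cell; M(NaCl) = 22.99 + 35.45 = 58.44 g/mol.
a³ = (5.650 × 10^-8 cm)³ = 1.804 × 10^-22 cm³.
ρ = 4 × 58.44 / (6.022 × 10²³ × 1.804 × 10^-22) = 2.152 g/cm³.

2.15 g/cm³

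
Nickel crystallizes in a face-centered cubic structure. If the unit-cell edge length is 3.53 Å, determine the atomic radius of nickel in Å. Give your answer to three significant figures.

1.25 Å

In an FCC lattice, atoms touch along the face diagonal, so √2·a = 4r.
r = √2·a/4 = 1.4142 × 3.53 / 4 = 1.25 Å.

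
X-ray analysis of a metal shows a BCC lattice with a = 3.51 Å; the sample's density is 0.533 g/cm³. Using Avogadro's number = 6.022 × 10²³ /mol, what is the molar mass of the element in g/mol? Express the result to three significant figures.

A BCC cell has Z = 2 atoms; a = 3.510 × 10^-8 cm.
M = ρ·N_A·a³/Z = 0.533 × 6.022 × 10²³ × 4.324 × 10^-23 / 2 = 6.94 g/mol.

6.94 g/mol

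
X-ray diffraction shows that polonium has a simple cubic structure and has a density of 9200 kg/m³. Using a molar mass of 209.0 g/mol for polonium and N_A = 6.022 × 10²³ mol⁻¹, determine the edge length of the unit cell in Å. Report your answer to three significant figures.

3.35 Å

With Z = 1 atom per simple cubic cell, a³ = Z·M/(N_A·ρ) = 1 × 209.0 / (6.022 × 10²³ × 9.200 g/cm³) = 3.772 × 10^-23 cm³.
a = (3.772 × 10^-23)^(1/3) = 3.354 × 10^-8 cm = 3.35 Å.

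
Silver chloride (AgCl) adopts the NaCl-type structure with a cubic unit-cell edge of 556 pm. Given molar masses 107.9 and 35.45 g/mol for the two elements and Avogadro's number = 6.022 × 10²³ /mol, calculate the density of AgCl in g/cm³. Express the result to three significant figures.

5.54 g/cm³

The NaCl-type structure contains Z = 4 formula units per cell; M(AgCl) = 107.9 + 35.45 = 143.35 g/mol.
a³ = (5.560 × 10^-8 cm)³ = 1.719 × 10^-22 cm³.
ρ = 4 × 143.35 / (6.022 × 10²³ × 1.719 × 10^-22) = 5.540 g/cm³.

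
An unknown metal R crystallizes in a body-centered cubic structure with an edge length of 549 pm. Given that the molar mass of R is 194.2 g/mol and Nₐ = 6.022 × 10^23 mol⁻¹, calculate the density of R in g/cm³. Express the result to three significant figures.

3.90 g/cm³

A BCC unit cell contains Z = 2 atoms.
Cell volume: a³ = (549 pm)³ = (5.490 × 10^-8 cm)³ = 1.655 × 10^-22 cm³.
ρ = Z·M/(N_A·a³) = 2 × 194.2 / (6.022 × 10²³ × 1.655 × 10^-22) = 3.898 g/cm³.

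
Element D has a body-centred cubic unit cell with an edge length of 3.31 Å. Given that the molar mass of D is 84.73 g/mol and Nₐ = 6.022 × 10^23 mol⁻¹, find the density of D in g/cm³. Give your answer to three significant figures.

7.76 g/cm³

A BCC unit cell contains Z = 2 atoms.
Cell volume: a³ = (3.31 Å)³ = (3.310 × 10^-8 cm)³ = 3.626 × 10^-23 cm³.
ρ = Z·M/(N_A·a³) = 2 × 84.73 / (6.022 × 10²³ × 3.626 × 10^-23) = 7.760 g/cm³.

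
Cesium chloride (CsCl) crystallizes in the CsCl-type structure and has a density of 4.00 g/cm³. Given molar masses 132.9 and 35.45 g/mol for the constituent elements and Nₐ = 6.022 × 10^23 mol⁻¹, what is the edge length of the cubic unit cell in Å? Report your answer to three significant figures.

4.12 Å

M(CsCl) = 168.35 g/mol; Z = 1 formula unit per cell.
a³ = Z·M/(N_A·ρ) = 1 × 168.35 / (6.022 × 10²³ × 4.00) = 6.989 × 10^-23 cm³, so a = 4.119 × 10^-8 cm = 4.12 Å.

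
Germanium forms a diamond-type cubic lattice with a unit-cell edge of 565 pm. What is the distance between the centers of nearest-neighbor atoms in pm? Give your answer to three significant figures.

245 pm

In a diamond cubic structure, nearest neighbors lie along the body diagonal with √3·a = 8r; the nearest-neighbor distance equals 2r = 0.4330·a.
d = 0.4330 × 565 = 245 pm.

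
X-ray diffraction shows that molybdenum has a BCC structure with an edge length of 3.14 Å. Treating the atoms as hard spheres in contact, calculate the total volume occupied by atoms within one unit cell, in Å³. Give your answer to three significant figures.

In a BCC lattice atoms touch along the body diagonal, so √3·a = 4r, so r = 0.4330a = 1.360 Å.
V_atoms = Z × (4/3)πr³ = 2 × (4/3)π × (1.360)³ = 21.1 Å³.

21.1 Å³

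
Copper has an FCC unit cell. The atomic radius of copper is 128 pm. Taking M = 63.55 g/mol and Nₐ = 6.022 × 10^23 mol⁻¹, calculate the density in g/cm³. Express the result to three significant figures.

8.90 g/cm³

In an FCC lattice, atoms touch along the face diagonal, so √2·a = 4r, giving a = 362.0 pm = 3.620 × 10^-8 cm.
With Z = 4, ρ = Z·M/(N_A·a³) = 4 × 63.55 / (6.022 × 10²³ × 4.745 × 10^-23) = 8.895 g/cm³.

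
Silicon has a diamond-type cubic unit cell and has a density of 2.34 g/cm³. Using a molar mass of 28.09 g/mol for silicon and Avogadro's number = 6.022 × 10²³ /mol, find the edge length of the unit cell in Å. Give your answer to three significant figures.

With Z = 8 atoms per diamond cubic cell, a³ = Z·M/(N_A·ρ) = 8 × 28.09 / (6.022 × 10²³ × 2.340 g/cm³) = 1.595 × 10^-22 cm³.
a = (1.595 × 10^-22)^(1/3) = 5.423 × 10^-8 cm = 5.42 Å.

5.42 Å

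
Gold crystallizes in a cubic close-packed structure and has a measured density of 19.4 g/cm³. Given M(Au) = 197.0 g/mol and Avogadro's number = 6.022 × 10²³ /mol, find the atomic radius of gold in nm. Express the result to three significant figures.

For an FCC cell (Z = 4), a³ = Z·M/(N_A·ρ) = 4 × 197.0 / (6.022 × 10²³ × 19.40) = 6.745 × 10^-23 cm³, so a = 4.071 × 10^-8 cm = 0.4071 nm.
Atoms touch along the face diagonal, so √2·a = 4r, so r = 0.3536 × a = 0.144 nm.

0.144 nm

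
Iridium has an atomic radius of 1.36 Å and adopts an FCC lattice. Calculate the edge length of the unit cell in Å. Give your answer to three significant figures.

In an FCC lattice, atoms touch along the face diagonal, so √2·a = 4r.
a = 4r/√2 = 4 × 1.36 / 1.4142 = 3.85 Å.

3.85 Å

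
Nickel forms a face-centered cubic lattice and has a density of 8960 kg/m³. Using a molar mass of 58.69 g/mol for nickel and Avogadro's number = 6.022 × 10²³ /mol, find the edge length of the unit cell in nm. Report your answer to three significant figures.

0.352 nm

With Z = 4 atoms per FCC cell, a³ = Z·M/(N_A·ρ) = 4 × 58.69 / (6.022 × 10²³ × 8.960 g/cm³) = 4.351 × 10^-23 cm³.
a = (4.351 × 10^-23)^(1/3) = 3.517 × 10^-8 cm = 0.352 nm.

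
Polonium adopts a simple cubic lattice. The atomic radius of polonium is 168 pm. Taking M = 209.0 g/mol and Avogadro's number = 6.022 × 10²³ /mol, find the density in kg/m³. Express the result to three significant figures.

9150 kg/m³

In a simple cubic lattice, atoms touch along the cell edge, so a = 2r, giving a = 336.0 pm = 3.360 × 10^-8 cm.
With Z = 1, ρ = Z·M/(N_A·a³) = 1 × 209.0 / (6.022 × 10²³ × 3.793 × 10^-23) = 9.149 g/cm³ = 9150 kg/m³.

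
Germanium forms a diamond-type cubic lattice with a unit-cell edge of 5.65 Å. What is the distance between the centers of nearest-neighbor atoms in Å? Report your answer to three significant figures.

In a diamond cubic structure, nearest neighbors lie along the body diagonal with √3·a = 8r; the nearest-neighbor distance equals 2r = 0.4330·a.
d = 0.4330 × 5.65 = 2.45 Å.

2.45 Å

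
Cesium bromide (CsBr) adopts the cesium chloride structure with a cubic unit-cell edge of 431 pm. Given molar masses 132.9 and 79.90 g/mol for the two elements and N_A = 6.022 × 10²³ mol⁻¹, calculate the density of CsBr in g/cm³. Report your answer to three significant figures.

4.41 g/cm³

The cesium chloride structure contains Z = 1 formula unit per cell; M(CsBr) = 132.9 + 79.90 = 212.8 g/mol.
a³ = (4.310 × 10^-8 cm)³ = 8.006 × 10^-23 cm³.
ρ = 1 × 212.8 / (6.022 × 10²³ × 8.006 × 10^-23) = 4.414 g/cm³.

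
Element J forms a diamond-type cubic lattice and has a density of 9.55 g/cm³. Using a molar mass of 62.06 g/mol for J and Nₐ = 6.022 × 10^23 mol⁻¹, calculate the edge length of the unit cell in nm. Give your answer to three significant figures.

With Z = 8 atoms per diamond cubic cell, a³ = Z·M/(N_A·ρ) = 8 × 62.06 / (6.022 × 10²³ × 9.550 g/cm³) = 8.633 × 10^-23 cm³.
a = (8.633 × 10^-23)^(1/3) = 4.420 × 10^-8 cm = 0.442 nm.

0.442 nm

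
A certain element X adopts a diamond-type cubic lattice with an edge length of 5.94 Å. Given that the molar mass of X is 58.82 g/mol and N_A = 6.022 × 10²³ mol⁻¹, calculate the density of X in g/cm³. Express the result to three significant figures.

3.73 g/cm³

A diamond cubic unit cell contains Z = 8 atoms.
Cell volume: a³ = (5.94 Å)³ = (5.940 × 10^-8 cm)³ = 2.096 × 10^-22 cm³.
ρ = Z·M/(N_A·a³) = 8 × 58.82 / (6.022 × 10²³ × 2.096 × 10^-22) = 3.728 g/cm³.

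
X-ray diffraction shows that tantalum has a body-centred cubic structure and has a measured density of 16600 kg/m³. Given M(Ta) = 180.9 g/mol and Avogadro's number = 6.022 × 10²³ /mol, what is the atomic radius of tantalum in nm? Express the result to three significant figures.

0.143 nm

For a BCC cell (Z = 2), a³ = Z·M/(N_A·ρ) = 2 × 180.9 / (6.022 × 10²³ × 16.60) = 3.619 × 10^-23 cm³, so a = 3.308 × 10^-8 cm = 0.3308 nm.
Atoms touch along the body diagonal, so √3·a = 4r, so r = 0.4330 × a = 0.143 nm.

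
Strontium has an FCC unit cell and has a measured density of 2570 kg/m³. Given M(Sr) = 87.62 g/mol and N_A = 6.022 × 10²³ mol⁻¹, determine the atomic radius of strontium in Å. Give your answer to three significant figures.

2.16 Å

For an FCC cell (Z = 4), a³ = Z·M/(N_A·ρ) = 4 × 87.62 / (6.022 × 10²³ × 2.570) = 2.265 × 10^-22 cm³, so a = 6.095 × 10^-8 cm = 6.095 Å.
Atoms touch along the face diagonal, so √2·a = 4r, so r = 0.3536 × a = 2.16 Å.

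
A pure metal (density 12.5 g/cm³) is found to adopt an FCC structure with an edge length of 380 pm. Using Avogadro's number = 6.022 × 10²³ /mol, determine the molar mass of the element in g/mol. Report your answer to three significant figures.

An FCC cell has Z = 4 atoms; a = 3.800 × 10^-8 cm.
M = ρ·N_A·a³/Z = 12.5 × 6.022 × 10²³ × 5.487 × 10^-23 / 4 = 103 g/mol.

103 g/mol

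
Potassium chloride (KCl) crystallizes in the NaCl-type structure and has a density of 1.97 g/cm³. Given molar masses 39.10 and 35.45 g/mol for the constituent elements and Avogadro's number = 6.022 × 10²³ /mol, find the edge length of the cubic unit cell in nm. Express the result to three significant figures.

M(KCl) = 74.55 g/mol; Z = 4 formula units per cell.
a³ = Z·M/(N_A·ρ) = 4 × 74.55 / (6.022 × 10²³ × 1.97) = 2.514 × 10^-22 cm³, so a = 6.311 × 10^-8 cm = 0.631 nm.

0.631 nm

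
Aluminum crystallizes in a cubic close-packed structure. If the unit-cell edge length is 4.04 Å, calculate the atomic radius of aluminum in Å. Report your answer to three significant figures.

In an FCC lattice, atoms touch along the face diagonal, so √2·a = 4r.
r = √2·a/4 = 1.4142 × 4.04 / 4 = 1.43 Å.

1.43 Å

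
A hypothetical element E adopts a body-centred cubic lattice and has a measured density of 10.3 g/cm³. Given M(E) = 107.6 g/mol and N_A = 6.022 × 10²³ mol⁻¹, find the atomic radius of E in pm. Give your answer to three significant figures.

141 pm

For a BCC cell (Z = 2), a³ = Z·M/(N_A·ρ) = 2 × 107.6 / (6.022 × 10²³ × 10.30) = 3.469 × 10^-23 cm³, so a = 3.262 × 10^-8 cm = 326.2 pm.
Atoms touch along the body diagonal, so √3·a = 4r, so r = 0.4330 × a = 141 pm.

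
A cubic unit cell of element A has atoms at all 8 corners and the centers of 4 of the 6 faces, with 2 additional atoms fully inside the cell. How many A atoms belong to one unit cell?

Corner atoms are shared by 8 cells (1/8 each), face atoms by 2 (1/2 each), interior atoms are unshared.
Net atoms = 8 × 1/8 + 4 × 1/2 + 2 = 1 + 2 + 2 = 5.

5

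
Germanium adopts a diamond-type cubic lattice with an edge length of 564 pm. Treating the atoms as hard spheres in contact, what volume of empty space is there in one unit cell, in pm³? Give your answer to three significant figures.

In a diamond cubic lattice nearest neighbors lie along the body diagonal with √3·a = 8r, so r = 0.2165a = 122.1 pm.
V_cell = a³ = 1.794 × 10^8 pm³; V_atoms = 8 × (4/3)πr³ = 6.101 × 10^7 pm³.
Empty space = 1.794 × 10^8 − 6.101 × 10^7 = 1.18 × 10^8 pm³.

1.18 × 10^8 pm³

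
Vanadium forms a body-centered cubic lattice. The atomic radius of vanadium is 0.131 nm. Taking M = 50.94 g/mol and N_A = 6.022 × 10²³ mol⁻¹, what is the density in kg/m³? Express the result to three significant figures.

In a BCC lattice, atoms touch along the body diagonal, so √3·a = 4r, giving a = 0.3025 nm = 3.025 × 10^-8 cm.
With Z = 2, ρ = Z·M/(N_A·a³) = 2 × 50.94 / (6.022 × 10²³ × 2.769 × 10^-23) = 6.110 g/cm³ = 6110 kg/m³.

6110 kg/m³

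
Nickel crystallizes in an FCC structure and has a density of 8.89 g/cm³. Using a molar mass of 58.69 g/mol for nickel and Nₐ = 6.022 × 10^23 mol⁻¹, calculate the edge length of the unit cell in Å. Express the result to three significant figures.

With Z = 4 atoms per FCC cell, a³ = Z·M/(N_A·ρ) = 4 × 58.69 / (6.022 × 10²³ × 8.890 g/cm³) = 4.385 × 10^-23 cm³.
a = (4.385 × 10^-23)^(1/3) = 3.526 × 10^-8 cm = 3.53 Å.

3.53 Å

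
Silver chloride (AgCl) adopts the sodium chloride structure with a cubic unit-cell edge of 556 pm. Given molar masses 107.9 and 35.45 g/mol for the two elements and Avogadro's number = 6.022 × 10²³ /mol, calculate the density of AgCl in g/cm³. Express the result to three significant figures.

5.54 g/cm³

The sodium chloride structure contains Z = 4 formula units per cell; M(AgCl) = 107.9 + 35.45 = 143.35 g/mol.
a³ = (5.560 × 10^-8 cm)³ = 1.719 × 10^-22 cm³.
ρ = 4 × 143.35 / (6.022 × 10²³ × 1.719 × 10^-22) = 5.540 g/cm³.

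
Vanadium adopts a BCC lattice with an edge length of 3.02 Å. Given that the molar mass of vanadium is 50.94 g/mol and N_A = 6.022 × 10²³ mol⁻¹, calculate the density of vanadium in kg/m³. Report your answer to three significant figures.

6140 kg/m³

A BCC unit cell contains Z = 2 atoms.
Cell volume: a³ = (3.02 Å)³ = (3.020 × 10^-8 cm)³ = 2.754 × 10^-23 cm³.
ρ = Z·M/(N_A·a³) = 2 × 50.94 / (6.022 × 10²³ × 2.754 × 10^-23) = 6.142 g/cm³ = 6140 kg/m³.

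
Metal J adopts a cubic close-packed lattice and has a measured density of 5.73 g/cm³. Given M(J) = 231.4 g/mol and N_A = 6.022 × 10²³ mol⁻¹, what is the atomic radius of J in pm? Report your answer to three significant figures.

For an FCC cell (Z = 4), a³ = Z·M/(N_A·ρ) = 4 × 231.4 / (6.022 × 10²³ × 5.730) = 2.682 × 10^-22 cm³, so a = 6.449 × 10^-8 cm = 644.9 pm.
Atoms touch along the face diagonal, so √2·a = 4r, so r = 0.3536 × a = 228 pm.

228 pm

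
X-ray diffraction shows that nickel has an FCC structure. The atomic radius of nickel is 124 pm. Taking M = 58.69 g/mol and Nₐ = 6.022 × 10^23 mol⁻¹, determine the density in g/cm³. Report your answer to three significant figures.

In an FCC lattice, atoms touch along the face diagonal, so √2·a = 4r, giving a = 350.7 pm = 3.507 × 10^-8 cm.
With Z = 4, ρ = Z·M/(N_A·a³) = 4 × 58.69 / (6.022 × 10²³ × 4.314 × 10^-23) = 9.036 g/cm³.

9.04 g/cm³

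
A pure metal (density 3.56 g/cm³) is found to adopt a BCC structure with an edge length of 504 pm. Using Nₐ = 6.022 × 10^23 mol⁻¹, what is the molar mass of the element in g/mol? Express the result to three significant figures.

137 g/mol

A BCC cell has Z = 2 atoms; a = 5.040 × 10^-8 cm.
M = ρ·N_A·a³/Z = 3.56 × 6.022 × 10²³ × 1.280 × 10^-22 / 2 = 137 g/mol.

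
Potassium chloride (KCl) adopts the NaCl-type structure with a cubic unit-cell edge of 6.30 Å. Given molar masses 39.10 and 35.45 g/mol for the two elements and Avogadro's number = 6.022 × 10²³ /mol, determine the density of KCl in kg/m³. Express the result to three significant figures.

The NaCl-type structure contains Z = 4 formula units per cell; M(KCl) = 39.10 + 35.45 = 74.55 g/mol.
a³ = (6.300 × 10^-8 cm)³ = 2.500 × 10^-22 cm³.
ρ = 4 × 74.55 / (6.022 × 10²³ × 2.500 × 10^-22) = 1.980 g/cm³ = 1980 kg/m³.

1980 kg/m³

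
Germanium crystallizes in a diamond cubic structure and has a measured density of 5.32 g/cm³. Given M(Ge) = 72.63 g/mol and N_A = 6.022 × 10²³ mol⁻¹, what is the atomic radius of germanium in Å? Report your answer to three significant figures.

For a diamond cubic cell (Z = 8), a³ = Z·M/(N_A·ρ) = 8 × 72.63 / (6.022 × 10²³ × 5.320) = 1.814 × 10^-22 cm³, so a = 5.660 × 10^-8 cm = 5.660 Å.
Nearest neighbors lie along the body diagonal with √3·a = 8r, so r = 0.2165 × a = 1.23 Å.

1.23 Å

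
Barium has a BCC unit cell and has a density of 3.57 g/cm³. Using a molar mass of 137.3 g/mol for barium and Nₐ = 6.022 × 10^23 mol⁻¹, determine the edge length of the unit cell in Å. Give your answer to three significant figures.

5.04 Å

With Z = 2 atoms per BCC cell, a³ = Z·M/(N_A·ρ) = 2 × 137.3 / (6.022 × 10²³ × 3.570 g/cm³) = 1.277 × 10^-22 cm³.
a = (1.277 × 10^-22)^(1/3) = 5.036 × 10^-8 cm = 5.04 Å.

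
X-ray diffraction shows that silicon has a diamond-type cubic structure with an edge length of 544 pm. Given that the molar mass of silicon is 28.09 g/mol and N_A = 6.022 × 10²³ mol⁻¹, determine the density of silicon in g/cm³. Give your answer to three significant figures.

2.32 g/cm³

A diamond cubic unit cell contains Z = 8 atoms.
Cell volume: a³ = (544 pm)³ = (5.440 × 10^-8 cm)³ = 1.610 × 10^-22 cm³.
ρ = Z·M/(N_A·a³) = 8 × 28.09 / (6.022 × 10²³ × 1.610 × 10^-22) = 2.318 g/cm³.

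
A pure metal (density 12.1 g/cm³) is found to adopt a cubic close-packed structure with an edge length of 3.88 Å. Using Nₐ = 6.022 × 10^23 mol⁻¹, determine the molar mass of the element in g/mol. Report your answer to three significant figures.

106 g/mol

An FCC cell has Z = 4 atoms; a = 3.880 × 10^-8 cm.
M = ρ·N_A·a³/Z = 12.1 × 6.022 × 10²³ × 5.841 × 10^-23 / 4 = 106 g/mol.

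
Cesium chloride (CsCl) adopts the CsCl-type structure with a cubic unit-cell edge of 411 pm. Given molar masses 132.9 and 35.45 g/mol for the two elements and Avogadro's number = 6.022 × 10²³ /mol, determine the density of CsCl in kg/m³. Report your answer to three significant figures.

4030 kg/m³

The CsCl-type structure contains Z = 1 formula unit per cell; M(CsCl) = 132.9 + 35.45 = 168.35 g/mol.
a³ = (4.110 × 10^-8 cm)³ = 6.943 × 10^-23 cm³.
ρ = 1 × 168.35 / (6.022 × 10²³ × 6.943 × 10^-23) = 4.027 g/cm³ = 4030 kg/m³.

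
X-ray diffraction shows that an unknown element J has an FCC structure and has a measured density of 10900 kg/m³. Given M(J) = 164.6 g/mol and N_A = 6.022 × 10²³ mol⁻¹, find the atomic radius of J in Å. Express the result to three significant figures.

For an FCC cell (Z = 4), a³ = Z·M/(N_A·ρ) = 4 × 164.6 / (6.022 × 10²³ × 10.90) = 1.003 × 10^-22 cm³, so a = 4.646 × 10^-8 cm = 4.646 Å.
Atoms touch along the face diagonal, so √2·a = 4r, so r = 0.3536 × a = 1.64 Å.

1.64 Å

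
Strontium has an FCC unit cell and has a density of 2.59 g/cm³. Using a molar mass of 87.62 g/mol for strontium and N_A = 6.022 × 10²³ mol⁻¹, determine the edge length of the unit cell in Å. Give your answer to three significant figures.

With Z = 4 atoms per FCC cell, a³ = Z·M/(N_A·ρ) = 4 × 87.62 / (6.022 × 10²³ × 2.590 g/cm³) = 2.247 × 10^-22 cm³.
a = (2.247 × 10^-22)^(1/3) = 6.080 × 10^-8 cm = 6.08 Å.

6.08 Å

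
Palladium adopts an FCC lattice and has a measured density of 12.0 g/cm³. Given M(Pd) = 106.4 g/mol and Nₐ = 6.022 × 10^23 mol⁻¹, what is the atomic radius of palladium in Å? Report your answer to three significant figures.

1.38 Å

For an FCC cell (Z = 4), a³ = Z·M/(N_A·ρ) = 4 × 106.4 / (6.022 × 10²³ × 12.00) = 5.890 × 10^-23 cm³, so a = 3.891 × 10^-8 cm = 3.891 Å.
Atoms touch along the face diagonal, so √2·a = 4r, so r = 0.3536 × a = 1.38 Å.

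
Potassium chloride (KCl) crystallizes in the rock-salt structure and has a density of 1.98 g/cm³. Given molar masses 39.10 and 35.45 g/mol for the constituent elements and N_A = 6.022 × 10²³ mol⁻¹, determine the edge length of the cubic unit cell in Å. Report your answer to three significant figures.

6.30 Å

M(KCl) = 74.55 g/mol; Z = 4 formula units per cell.
a³ = Z·M/(N_A·ρ) = 4 × 74.55 / (6.022 × 10²³ × 1.98) = 2.501 × 10^-22 cm³, so a = 6.300 × 10^-8 cm = 6.30 Å.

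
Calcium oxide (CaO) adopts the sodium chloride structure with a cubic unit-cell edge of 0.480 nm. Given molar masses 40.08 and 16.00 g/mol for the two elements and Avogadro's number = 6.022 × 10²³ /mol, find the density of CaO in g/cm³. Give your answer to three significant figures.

3.37 g/cm³

The sodium chloride structure contains Z = 4 formula units per cell; M(CaO) = 40.08 + 16.00 = 56.08 g/mol.
a³ = (4.800 × 10^-8 cm)³ = 1.106 × 10^-22 cm³.
ρ = 4 × 56.08 / (6.022 × 10²³ × 1.106 × 10^-22) = 3.368 g/cm³.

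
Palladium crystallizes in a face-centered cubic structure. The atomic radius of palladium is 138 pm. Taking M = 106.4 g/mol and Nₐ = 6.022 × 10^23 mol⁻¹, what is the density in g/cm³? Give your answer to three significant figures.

In an FCC lattice, atoms touch along the face diagonal, so √2·a = 4r, giving a = 390.3 pm = 3.903 × 10^-8 cm.
With Z = 4, ρ = Z·M/(N_A·a³) = 4 × 106.4 / (6.022 × 10²³ × 5.947 × 10^-23) = 11.88 g/cm³.

11.9 g/cm³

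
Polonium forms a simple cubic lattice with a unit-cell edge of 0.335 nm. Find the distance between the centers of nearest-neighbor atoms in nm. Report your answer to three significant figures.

In a simple cubic structure, atoms touch along the cell edge, so a = 2r; the nearest-neighbor distance equals 2r = 1.000·a.
d = 1.000 × 0.335 = 0.335 nm.

0.335 nm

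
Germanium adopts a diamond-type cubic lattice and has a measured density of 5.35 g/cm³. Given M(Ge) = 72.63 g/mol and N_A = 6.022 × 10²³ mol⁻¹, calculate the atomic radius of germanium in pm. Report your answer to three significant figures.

122 pm

For a diamond cubic cell (Z = 8), a³ = Z·M/(N_A·ρ) = 8 × 72.63 / (6.022 × 10²³ × 5.350) = 1.803 × 10^-22 cm³, so a = 5.650 × 10^-8 cm = 565.0 pm.
Nearest neighbors lie along the body diagonal with √3·a = 8r, so r = 0.2165 × a = 122 pm.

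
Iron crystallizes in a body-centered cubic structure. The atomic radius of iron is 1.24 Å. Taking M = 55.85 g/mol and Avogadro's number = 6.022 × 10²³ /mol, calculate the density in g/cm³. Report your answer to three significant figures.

In a BCC lattice, atoms touch along the body diagonal, so √3·a = 4r, giving a = 2.864 Å = 2.864 × 10^-8 cm.
With Z = 2, ρ = Z·M/(N_A·a³) = 2 × 55.85 / (6.022 × 10²³ × 2.348 × 10^-23) = 7.899 g/cm³.

7.90 g/cm³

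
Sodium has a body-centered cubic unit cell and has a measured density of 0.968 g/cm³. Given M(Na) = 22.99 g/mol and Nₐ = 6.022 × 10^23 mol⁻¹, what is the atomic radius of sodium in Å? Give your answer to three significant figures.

1.86 Å

For a BCC cell (Z = 2), a³ = Z·M/(N_A·ρ) = 2 × 22.99 / (6.022 × 10²³ × 0.9680) = 7.888 × 10^-23 cm³, so a = 4.289 × 10^-8 cm = 4.289 Å.
Atoms touch along the body diagonal, so √3·a = 4r, so r = 0.4330 × a = 1.86 Å.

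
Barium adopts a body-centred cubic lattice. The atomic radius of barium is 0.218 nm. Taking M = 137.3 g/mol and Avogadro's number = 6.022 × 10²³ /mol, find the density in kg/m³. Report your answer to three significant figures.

3570 kg/m³

In a BCC lattice, atoms touch along the body diagonal, so √3·a = 4r, giving a = 0.5034 nm = 5.034 × 10^-8 cm.
With Z = 2, ρ = Z·M/(N_A·a³) = 2 × 137.3 / (6.022 × 10²³ × 1.276 × 10^-22) = 3.573 g/cm³ = 3570 kg/m³.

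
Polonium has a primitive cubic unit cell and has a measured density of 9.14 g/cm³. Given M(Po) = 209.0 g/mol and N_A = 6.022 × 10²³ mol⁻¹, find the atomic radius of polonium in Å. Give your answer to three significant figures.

1.68 Å

For a simple cubic cell (Z = 1), a³ = Z·M/(N_A·ρ) = 1 × 209.0 / (6.022 × 10²³ × 9.140) = 3.797 × 10^-23 cm³, so a = 3.361 × 10^-8 cm = 3.361 Å.
Atoms touch along the cell edge, so a = 2r, so r = 0.5000 × a = 1.68 Å.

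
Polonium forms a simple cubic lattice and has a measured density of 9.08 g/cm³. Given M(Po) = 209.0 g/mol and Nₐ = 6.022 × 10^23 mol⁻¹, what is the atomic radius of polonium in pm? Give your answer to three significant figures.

For a simple cubic cell (Z = 1), a³ = Z·M/(N_A·ρ) = 1 × 209.0 / (6.022 × 10²³ × 9.080) = 3.822 × 10^-23 cm³, so a = 3.369 × 10^-8 cm = 336.9 pm.
Atoms touch along the cell edge, so a = 2r, so r = 0.5000 × a = 168 pm.

168 pm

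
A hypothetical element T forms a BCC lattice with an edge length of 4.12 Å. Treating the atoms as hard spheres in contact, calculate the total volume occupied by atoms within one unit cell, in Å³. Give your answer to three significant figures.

In a BCC lattice atoms touch along the body diagonal, so √3·a = 4r, so r = 0.4330a = 1.784 Å.
V_atoms = Z × (4/3)πr³ = 2 × (4/3)π × (1.784)³ = 47.6 Å³.

47.6 Å³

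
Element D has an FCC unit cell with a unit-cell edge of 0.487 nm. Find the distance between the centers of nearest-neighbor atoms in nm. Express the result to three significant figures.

0.344 nm

In an FCC structure, atoms touch along the face diagonal, so √2·a = 4r; the nearest-neighbor distance equals 2r = 0.7071·a.
d = 0.7071 × 0.487 = 0.344 nm.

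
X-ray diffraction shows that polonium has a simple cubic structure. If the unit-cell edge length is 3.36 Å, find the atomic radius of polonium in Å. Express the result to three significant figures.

1.68 Å

In a simple cubic lattice, atoms touch along the cell edge, so a = 2r.
r = a/2 = 3.36/2 = 1.68 Å.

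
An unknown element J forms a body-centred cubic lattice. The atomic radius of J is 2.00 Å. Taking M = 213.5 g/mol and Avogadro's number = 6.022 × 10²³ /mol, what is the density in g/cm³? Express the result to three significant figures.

In a BCC lattice, atoms touch along the body diagonal, so √3·a = 4r, giving a = 4.619 Å = 4.619 × 10^-8 cm.
With Z = 2, ρ = Z·M/(N_A·a³) = 2 × 213.5 / (6.022 × 10²³ × 9.853 × 10^-23) = 7.196 g/cm³.

7.20 g/cm³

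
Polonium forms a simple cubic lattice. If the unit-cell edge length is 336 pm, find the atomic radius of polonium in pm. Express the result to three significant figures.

In a simple cubic lattice, atoms touch along the cell edge, so a = 2r.
r = a/2 = 336/2 = 168 pm.

168 pm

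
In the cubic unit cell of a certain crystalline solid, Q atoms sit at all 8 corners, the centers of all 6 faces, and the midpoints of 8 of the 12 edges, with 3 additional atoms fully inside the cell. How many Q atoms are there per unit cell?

9

Corner atoms are shared by 8 cells (1/8 each), face atoms by 2 (1/2 each), edge atoms by 4 (1/4 each), interior atoms are unshared.
Net atoms = 8 × 1/8 + 6 × 1/2 + 8 × 1/4 + 3 = 1 + 3 + 2 + 3 = 9.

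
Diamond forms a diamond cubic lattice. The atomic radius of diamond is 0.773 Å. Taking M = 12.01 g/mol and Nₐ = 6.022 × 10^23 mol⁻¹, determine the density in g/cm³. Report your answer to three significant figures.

In a diamond cubic lattice, nearest neighbors lie along the body diagonal with √3·a = 8r, giving a = 3.570 Å = 3.570 × 10^-8 cm.
With Z = 8, ρ = Z·M/(N_A·a³) = 8 × 12.01 / (6.022 × 10²³ × 4.551 × 10^-23) = 3.506 g/cm³.

3.51 g/cm³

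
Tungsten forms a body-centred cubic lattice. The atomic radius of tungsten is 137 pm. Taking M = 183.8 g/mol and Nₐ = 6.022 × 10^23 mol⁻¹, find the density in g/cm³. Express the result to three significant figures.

In a BCC lattice, atoms touch along the body diagonal, so √3·a = 4r, giving a = 316.4 pm = 3.164 × 10^-8 cm.
With Z = 2, ρ = Z·M/(N_A·a³) = 2 × 183.8 / (6.022 × 10²³ × 3.167 × 10^-23) = 19.27 g/cm³.

19.3 g/cm³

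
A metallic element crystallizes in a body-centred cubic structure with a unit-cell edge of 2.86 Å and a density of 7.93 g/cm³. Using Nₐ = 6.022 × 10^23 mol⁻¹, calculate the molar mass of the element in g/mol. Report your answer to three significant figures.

55.9 g/mol

A BCC cell has Z = 2 atoms; a = 2.860 × 10^-8 cm.
M = ρ·N_A·a³/Z = 7.93 × 6.022 × 10²³ × 2.339 × 10^-23 / 2 = 55.9 g/mol.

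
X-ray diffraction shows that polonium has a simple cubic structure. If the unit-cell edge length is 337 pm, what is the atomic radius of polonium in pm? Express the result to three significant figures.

169 pm

In a simple cubic lattice, atoms touch along the cell edge, so a = 2r.
r = a/2 = 337/2 = 169 pm.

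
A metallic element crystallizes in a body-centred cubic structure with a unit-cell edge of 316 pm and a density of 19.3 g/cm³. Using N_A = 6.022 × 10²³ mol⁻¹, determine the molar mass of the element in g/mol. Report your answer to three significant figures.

A BCC cell has Z = 2 atoms; a = 3.160 × 10^-8 cm.
M = ρ·N_A·a³/Z = 19.3 × 6.022 × 10²³ × 3.155 × 10^-23 / 2 = 183 g/mol.

183 g/mol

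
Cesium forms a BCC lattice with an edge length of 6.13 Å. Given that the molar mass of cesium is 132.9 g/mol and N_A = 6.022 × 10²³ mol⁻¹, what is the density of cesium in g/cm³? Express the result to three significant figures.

A BCC unit cell contains Z = 2 atoms.
Cell volume: a³ = (6.13 Å)³ = (6.130 × 10^-8 cm)³ = 2.303 × 10^-22 cm³.
ρ = Z·M/(N_A·a³) = 2 × 132.9 / (6.022 × 10²³ × 2.303 × 10^-22) = 1.916 g/cm³.

1.92 g/cm³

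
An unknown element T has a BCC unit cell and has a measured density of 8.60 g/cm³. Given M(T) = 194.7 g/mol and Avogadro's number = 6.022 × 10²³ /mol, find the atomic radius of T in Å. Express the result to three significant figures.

For a BCC cell (Z = 2), a³ = Z·M/(N_A·ρ) = 2 × 194.7 / (6.022 × 10²³ × 8.600) = 7.519 × 10^-23 cm³, so a = 4.221 × 10^-8 cm = 4.221 Å.
Atoms touch along the body diagonal, so √3·a = 4r, so r = 0.4330 × a = 1.83 Å.

1.83 Å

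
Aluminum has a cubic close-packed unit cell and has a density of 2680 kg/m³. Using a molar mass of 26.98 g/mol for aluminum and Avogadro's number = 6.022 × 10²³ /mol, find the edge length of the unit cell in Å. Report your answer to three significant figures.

With Z = 4 atoms per FCC cell, a³ = Z·M/(N_A·ρ) = 4 × 26.98 / (6.022 × 10²³ × 2.680 g/cm³) = 6.687 × 10^-23 cm³.
a = (6.687 × 10^-23)^(1/3) = 4.059 × 10^-8 cm = 4.06 Å.

4.06 Å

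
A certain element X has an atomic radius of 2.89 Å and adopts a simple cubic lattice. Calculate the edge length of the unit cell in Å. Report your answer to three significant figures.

In a simple cubic lattice, atoms touch along the cell edge, so a = 2r.
a = 2r = 2 × 2.89 = 5.78 Å.

5.78 Å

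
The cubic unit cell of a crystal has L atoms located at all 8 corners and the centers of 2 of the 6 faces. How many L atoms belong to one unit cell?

2

Corner atoms are shared by 8 cells (1/8 each), face atoms by 2 (1/2 each).
Net atoms = 8 × 1/8 + 2 × 1/2 = 1 + 1 = 2.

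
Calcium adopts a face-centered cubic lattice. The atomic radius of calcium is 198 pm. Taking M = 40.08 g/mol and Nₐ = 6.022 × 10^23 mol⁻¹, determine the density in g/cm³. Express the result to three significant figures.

1.52 g/cm³

In an FCC lattice, atoms touch along the face diagonal, so √2·a = 4r, giving a = 560.0 pm = 5.600 × 10^-8 cm.
With Z = 4, ρ = Z·M/(N_A·a³) = 4 × 40.08 / (6.022 × 10²³ × 1.756 × 10^-22) = 1.516 g/cm³.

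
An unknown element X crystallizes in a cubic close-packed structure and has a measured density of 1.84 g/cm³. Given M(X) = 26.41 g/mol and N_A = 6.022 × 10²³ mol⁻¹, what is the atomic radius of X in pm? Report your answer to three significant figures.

For an FCC cell (Z = 4), a³ = Z·M/(N_A·ρ) = 4 × 26.41 / (6.022 × 10²³ × 1.840) = 9.534 × 10^-23 cm³, so a = 4.568 × 10^-8 cm = 456.8 pm.
Atoms touch along the face diagonal, so √2·a = 4r, so r = 0.3536 × a = 162 pm.

162 pm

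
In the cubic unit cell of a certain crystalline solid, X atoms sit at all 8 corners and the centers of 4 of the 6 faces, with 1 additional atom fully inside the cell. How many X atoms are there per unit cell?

4

Corner atoms are shared by 8 cells (1/8 each), face atoms by 2 (1/2 each), interior atoms are unshared.
Net atoms = 8 × 1/8 + 4 × 1/2 + 1 = 1 + 2 + 1 = 4.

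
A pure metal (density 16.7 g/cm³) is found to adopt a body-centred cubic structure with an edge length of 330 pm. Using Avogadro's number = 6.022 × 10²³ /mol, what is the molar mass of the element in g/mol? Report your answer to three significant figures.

A BCC cell has Z = 2 atoms; a = 3.300 × 10^-8 cm.
M = ρ·N_A·a³/Z = 16.7 × 6.022 × 10²³ × 3.594 × 10^-23 / 2 = 181 g/mol.

181 g/mol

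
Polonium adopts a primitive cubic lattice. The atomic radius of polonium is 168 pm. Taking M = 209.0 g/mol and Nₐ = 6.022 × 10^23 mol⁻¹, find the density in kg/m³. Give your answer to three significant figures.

In a simple cubic lattice, atoms touch along the cell edge, so a = 2r, giving a = 336.0 pm = 3.360 × 10^-8 cm.
With Z = 1, ρ = Z·M/(N_A·a³) = 1 × 209.0 / (6.022 × 10²³ × 3.793 × 10^-23) = 9.149 g/cm³ = 9150 kg/m³.

9150 kg/m³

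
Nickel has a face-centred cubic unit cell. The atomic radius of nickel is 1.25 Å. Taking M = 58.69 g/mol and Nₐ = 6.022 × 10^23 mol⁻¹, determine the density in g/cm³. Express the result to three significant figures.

8.82 g/cm³

In an FCC lattice, atoms touch along the face diagonal, so √2·a = 4r, giving a = 3.536 Å = 3.536 × 10^-8 cm.
With Z = 4, ρ = Z·M/(N_A·a³) = 4 × 58.69 / (6.022 × 10²³ × 4.419 × 10^-23) = 8.821 g/cm³.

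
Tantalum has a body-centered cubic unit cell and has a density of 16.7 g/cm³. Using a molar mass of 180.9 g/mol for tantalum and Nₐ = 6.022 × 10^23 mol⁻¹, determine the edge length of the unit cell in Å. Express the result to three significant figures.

3.30 Å

With Z = 2 atoms per BCC cell, a³ = Z·M/(N_A·ρ) = 2 × 180.9 / (6.022 × 10²³ × 16.70 g/cm³) = 3.598 × 10^-23 cm³.
a = (3.598 × 10^-23)^(1/3) = 3.301 × 10^-8 cm = 3.30 Å.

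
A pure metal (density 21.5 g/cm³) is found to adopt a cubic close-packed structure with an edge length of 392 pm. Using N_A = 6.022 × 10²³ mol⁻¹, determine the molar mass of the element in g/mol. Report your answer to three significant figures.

An FCC cell has Z = 4 atoms; a = 3.920 × 10^-8 cm.
M = ρ·N_A·a³/Z = 21.5 × 6.022 × 10²³ × 6.024 × 10^-23 / 4 = 195 g/mol.

195 g/mol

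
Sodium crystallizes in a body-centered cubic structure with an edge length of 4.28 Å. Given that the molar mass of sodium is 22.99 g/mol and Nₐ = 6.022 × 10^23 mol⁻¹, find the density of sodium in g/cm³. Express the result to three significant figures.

0.974 g/cm³

A BCC unit cell contains Z = 2 atoms.
Cell volume: a³ = (4.28 Å)³ = (4.280 × 10^-8 cm)³ = 7.840 × 10^-23 cm³.
ρ = Z·M/(N_A·a³) = 2 × 22.99 / (6.022 × 10²³ × 7.840 × 10^-23) = 0.9739 g/cm³.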